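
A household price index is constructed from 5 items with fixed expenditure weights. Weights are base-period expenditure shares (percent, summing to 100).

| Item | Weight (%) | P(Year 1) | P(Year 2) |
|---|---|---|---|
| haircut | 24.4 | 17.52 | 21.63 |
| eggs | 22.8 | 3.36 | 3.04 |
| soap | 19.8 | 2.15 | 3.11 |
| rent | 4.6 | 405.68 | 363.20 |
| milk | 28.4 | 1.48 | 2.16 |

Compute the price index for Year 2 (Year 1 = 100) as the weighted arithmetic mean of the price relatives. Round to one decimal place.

haircut: 24.4 × (21.63/17.52) = 24.4 × 1.234589 = 30.1240
eggs: 22.8 × (3.04/3.36) = 22.8 × 0.904762 = 20.6286
soap: 19.8 × (3.11/2.15) = 19.8 × 1.446512 = 28.6409
rent: 4.6 × (363.20/405.68) = 4.6 × 0.895287 = 4.1183
milk: 28.4 × (2.16/1.48) = 28.4 × 1.459459 = 41.4486
Index = Σ wᵢ·(p₁ᵢ/p₀ᵢ) = 30.1240 + 20.6286 + 28.6409 + 4.1183 + 41.4486 = 124.9604

125.0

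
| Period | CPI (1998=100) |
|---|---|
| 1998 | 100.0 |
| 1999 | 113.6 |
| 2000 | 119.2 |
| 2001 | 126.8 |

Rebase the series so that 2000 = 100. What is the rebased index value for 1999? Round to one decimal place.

95.3

Rebased(1999) = 113.6 / 119.2 × 100 = 95.3020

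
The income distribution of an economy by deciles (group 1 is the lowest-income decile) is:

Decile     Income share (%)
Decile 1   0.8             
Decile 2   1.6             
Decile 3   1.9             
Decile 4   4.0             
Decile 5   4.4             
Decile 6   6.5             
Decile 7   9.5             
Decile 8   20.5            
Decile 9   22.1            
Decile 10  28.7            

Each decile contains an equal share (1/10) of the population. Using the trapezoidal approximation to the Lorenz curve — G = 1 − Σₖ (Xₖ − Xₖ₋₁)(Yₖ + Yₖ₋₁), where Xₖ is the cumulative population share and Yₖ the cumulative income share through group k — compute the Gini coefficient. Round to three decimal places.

Cumulative income shares Yₖ: 0.0080, 0.0240, 0.0430, 0.0830, 0.1270, 0.1920, 0.2870, 0.4920, 0.7130, 1.0000
Σ (Xₖ−Xₖ₋₁)(Yₖ+Yₖ₋₁) = (1/10)(0.0080+0.0000) + (1/10)(0.0240+0.0080) + (1/10)(0.0430+0.0240) + (1/10)(0.0830+0.0430) + (1/10)(0.1270+0.0830) + (1/10)(0.1920+0.1270) + (1/10)(0.2870+0.1920) + (1/10)(0.4920+0.2870) + (1/10)(0.7130+0.4920) + (1/10)(1.0000+0.7130)
  = 0.0008 + 0.0032 + 0.0067 + 0.0126 + 0.0210 + 0.0319 + 0.0479 + 0.0779 + 0.1205 + 0.1713 = 0.4938
G = 1 − 0.4938 = 0.5062

0.506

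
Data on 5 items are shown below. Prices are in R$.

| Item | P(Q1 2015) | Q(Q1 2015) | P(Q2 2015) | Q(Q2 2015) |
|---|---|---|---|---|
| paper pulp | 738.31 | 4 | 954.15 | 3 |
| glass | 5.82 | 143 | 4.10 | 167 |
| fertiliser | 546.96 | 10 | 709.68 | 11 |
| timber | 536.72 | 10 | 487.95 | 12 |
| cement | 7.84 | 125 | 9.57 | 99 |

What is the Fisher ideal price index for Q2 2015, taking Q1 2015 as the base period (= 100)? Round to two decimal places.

111.61

Laspeyres component (base-period weights):
ΣP(Q2 2015)Q(Q1 2015) = 954.15×4 + 4.10×143 + 709.68×10 + 487.95×10 + 9.57×125 = 3816.6 + 586.3 + 7096.8 + 4879.5 + 1196.25 = 17575.45
ΣP(Q1 2015)Q(Q1 2015) = 738.31×4 + 5.82×143 + 546.96×10 + 536.72×10 + 7.84×125 = 2953.24 + 832.26 + 5469.6 + 5367.2 + 980 = 15602.3
L = 17575.45 / 15602.3 × 100 = 112.6465
Paasche component (current-period weights):
ΣP(Q2 2015)Q(Q2 2015) = 954.15×3 + 4.10×167 + 709.68×11 + 487.95×12 + 9.57×99 = 2862.45 + 684.7 + 7806.48 + 5855.4 + 947.43 = 18156.46
ΣP(Q1 2015)Q(Q2 2015) = 738.31×3 + 5.82×167 + 546.96×11 + 536.72×12 + 7.84×99 = 2214.93 + 971.94 + 6016.56 + 6440.64 + 776.16 = 16420.23
P = 18156.46 / 16420.23 × 100 = 110.5737
Fisher = √(L × P) = √(112.6465 × 110.5737) = 111.6053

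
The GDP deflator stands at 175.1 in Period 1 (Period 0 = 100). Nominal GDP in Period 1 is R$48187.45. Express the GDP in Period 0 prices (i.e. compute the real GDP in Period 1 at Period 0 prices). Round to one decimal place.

27520.0

Real = Nominal ÷ (Index/100) = 48187.45 ÷ (175.1/100)
     = 48187.45 ÷ 1.751 = 27519.9600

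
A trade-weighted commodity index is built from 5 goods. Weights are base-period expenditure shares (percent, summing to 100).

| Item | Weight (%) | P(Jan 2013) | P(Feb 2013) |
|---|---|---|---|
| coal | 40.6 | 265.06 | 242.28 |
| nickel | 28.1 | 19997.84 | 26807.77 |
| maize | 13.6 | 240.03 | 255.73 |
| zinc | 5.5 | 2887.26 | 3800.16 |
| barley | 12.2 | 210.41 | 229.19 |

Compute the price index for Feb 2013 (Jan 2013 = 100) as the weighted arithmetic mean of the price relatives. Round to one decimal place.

109.8

coal: 40.6 × (242.28/265.06) = 40.6 × 0.914057 = 37.1107
nickel: 28.1 × (26807.77/19997.84) = 28.1 × 1.340533 = 37.6690
maize: 13.6 × (255.73/240.03) = 13.6 × 1.065408 = 14.4896
zinc: 5.5 × (3800.16/2887.26) = 5.5 × 1.316182 = 7.2390
barley: 12.2 × (229.19/210.41) = 12.2 × 1.089254 = 13.2889
Index = Σ wᵢ·(p₁ᵢ/p₀ᵢ) = 37.1107 + 37.6690 + 14.4896 + 7.2390 + 13.2889 = 109.7972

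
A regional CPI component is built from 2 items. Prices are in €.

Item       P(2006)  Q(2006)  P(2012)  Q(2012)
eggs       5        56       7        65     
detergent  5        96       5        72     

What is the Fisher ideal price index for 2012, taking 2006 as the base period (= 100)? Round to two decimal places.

116.84

Laspeyres component (base-period weights):
ΣP(2012)Q(2006) = 7×56 + 5×96 = 392 + 480 = 872
ΣP(2006)Q(2006) = 5×56 + 5×96 = 280 + 480 = 760
L = 872 / 760 × 100 = 114.7368
Paasche component (current-period weights):
ΣP(2012)Q(2012) = 7×65 + 5×72 = 455 + 360 = 815
ΣP(2006)Q(2012) = 5×65 + 5×72 = 325 + 360 = 685
P = 815 / 685 × 100 = 118.9781
Fisher = √(L × P) = √(114.7368 × 118.9781) = 116.8382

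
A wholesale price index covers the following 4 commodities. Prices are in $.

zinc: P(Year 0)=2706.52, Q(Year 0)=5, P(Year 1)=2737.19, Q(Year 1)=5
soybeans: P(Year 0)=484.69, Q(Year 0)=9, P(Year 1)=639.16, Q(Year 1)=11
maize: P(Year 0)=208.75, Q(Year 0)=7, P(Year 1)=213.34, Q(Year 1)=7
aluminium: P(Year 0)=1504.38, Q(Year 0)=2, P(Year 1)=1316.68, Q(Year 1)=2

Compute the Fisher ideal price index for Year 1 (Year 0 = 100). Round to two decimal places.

Laspeyres component (base-period weights):
ΣP(Year 1)Q(Year 0) = 2737.19×5 + 639.16×9 + 213.34×7 + 1316.68×2 = 13685.95 + 5752.44 + 1493.38 + 2633.36 = 23565.13
ΣP(Year 0)Q(Year 0) = 2706.52×5 + 484.69×9 + 208.75×7 + 1504.38×2 = 13532.6 + 4362.21 + 1461.25 + 3008.76 = 22364.82
L = 23565.13 / 22364.82 × 100 = 105.3670
Paasche component (current-period weights):
ΣP(Year 1)Q(Year 1) = 2737.19×5 + 639.16×11 + 213.34×7 + 1316.68×2 = 13685.95 + 7030.76 + 1493.38 + 2633.36 = 24843.45
ΣP(Year 0)Q(Year 1) = 2706.52×5 + 484.69×11 + 208.75×7 + 1504.38×2 = 13532.6 + 5331.59 + 1461.25 + 3008.76 = 23334.2
P = 24843.45 / 23334.2 × 100 = 106.4680
Fisher = √(L × P) = √(105.3670 × 106.4680) = 105.9160

105.92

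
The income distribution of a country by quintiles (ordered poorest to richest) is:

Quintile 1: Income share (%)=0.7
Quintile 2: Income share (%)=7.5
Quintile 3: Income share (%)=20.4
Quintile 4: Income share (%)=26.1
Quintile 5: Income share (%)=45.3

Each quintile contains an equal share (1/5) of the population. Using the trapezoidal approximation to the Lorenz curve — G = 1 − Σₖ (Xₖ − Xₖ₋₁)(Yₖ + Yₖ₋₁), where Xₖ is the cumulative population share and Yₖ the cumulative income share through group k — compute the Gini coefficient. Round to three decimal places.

Cumulative income shares Yₖ: 0.0070, 0.0820, 0.2860, 0.5470, 1.0000
Σ (Xₖ−Xₖ₋₁)(Yₖ+Yₖ₋₁) = (1/5)(0.0070+0.0000) + (1/5)(0.0820+0.0070) + (1/5)(0.2860+0.0820) + (1/5)(0.5470+0.2860) + (1/5)(1.0000+0.5470)
  = 0.0014 + 0.0178 + 0.0736 + 0.1666 + 0.3094 = 0.5688
G = 1 − 0.5688 = 0.4312

0.431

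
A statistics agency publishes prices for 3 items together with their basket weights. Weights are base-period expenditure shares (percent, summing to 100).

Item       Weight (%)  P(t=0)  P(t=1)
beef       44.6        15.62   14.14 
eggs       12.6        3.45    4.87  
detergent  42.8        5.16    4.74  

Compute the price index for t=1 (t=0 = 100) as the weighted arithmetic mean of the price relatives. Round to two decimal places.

beef: 44.6 × (14.14/15.62) = 44.6 × 0.905250 = 40.3741
eggs: 12.6 × (4.87/3.45) = 12.6 × 1.411594 = 17.7861
detergent: 42.8 × (4.74/5.16) = 42.8 × 0.918605 = 39.3163
Index = Σ wᵢ·(p₁ᵢ/p₀ᵢ) = 40.3741 + 17.7861 + 39.3163 = 97.4765

97.48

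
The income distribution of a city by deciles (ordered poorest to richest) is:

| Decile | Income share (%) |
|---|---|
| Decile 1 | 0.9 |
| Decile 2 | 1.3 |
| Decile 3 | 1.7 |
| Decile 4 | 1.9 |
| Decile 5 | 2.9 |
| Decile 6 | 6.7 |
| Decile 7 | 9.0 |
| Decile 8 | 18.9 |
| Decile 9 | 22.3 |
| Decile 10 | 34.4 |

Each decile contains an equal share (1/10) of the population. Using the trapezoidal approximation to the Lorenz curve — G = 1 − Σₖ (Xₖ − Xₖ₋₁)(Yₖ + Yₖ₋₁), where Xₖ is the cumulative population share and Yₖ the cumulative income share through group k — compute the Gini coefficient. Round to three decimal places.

0.560

Cumulative income shares Yₖ: 0.0090, 0.0220, 0.0390, 0.0580, 0.0870, 0.1540, 0.2440, 0.4330, 0.6560, 1.0000
Σ (Xₖ−Xₖ₋₁)(Yₖ+Yₖ₋₁) = (1/10)(0.0090+0.0000) + (1/10)(0.0220+0.0090) + (1/10)(0.0390+0.0220) + (1/10)(0.0580+0.0390) + (1/10)(0.0870+0.0580) + (1/10)(0.1540+0.0870) + (1/10)(0.2440+0.1540) + (1/10)(0.4330+0.2440) + (1/10)(0.6560+0.4330) + (1/10)(1.0000+0.6560)
  = 0.0009 + 0.0031 + 0.0061 + 0.0097 + 0.0145 + 0.0241 + 0.0398 + 0.0677 + 0.1089 + 0.1656 = 0.4404
G = 1 − 0.4404 = 0.5596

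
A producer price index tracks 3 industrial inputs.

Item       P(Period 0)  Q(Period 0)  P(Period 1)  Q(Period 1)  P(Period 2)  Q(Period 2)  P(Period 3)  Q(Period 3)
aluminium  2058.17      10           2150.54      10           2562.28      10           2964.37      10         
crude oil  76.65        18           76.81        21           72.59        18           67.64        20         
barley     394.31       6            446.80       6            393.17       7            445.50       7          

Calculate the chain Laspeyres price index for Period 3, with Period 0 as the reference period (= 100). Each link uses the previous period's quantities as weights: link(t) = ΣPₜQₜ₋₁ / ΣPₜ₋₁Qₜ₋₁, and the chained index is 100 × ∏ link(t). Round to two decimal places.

Link Period 0→Period 1:
ΣP(Period 1)Q(Period 0) = 2150.54×10 + 76.81×18 + 446.80×6 = 21505.4 + 1382.58 + 2680.8 = 25568.78
ΣP(Period 0)Q(Period 0) = 2058.17×10 + 76.65×18 + 394.31×6 = 20581.7 + 1379.7 + 2365.86 = 24327.26
link = 25568.78/24327.26 = 1.051034
Link Period 1→Period 2:
ΣP(Period 2)Q(Period 1) = 2562.28×10 + 72.59×21 + 393.17×6 = 25622.8 + 1524.39 + 2359.02 = 29506.21
ΣP(Period 1)Q(Period 1) = 2150.54×10 + 76.81×21 + 446.80×6 = 21505.4 + 1613.01 + 2680.8 = 25799.21
link = 29506.21/25799.21 = 1.143687
Link Period 2→Period 3:
ΣP(Period 3)Q(Period 2) = 2964.37×10 + 67.64×18 + 445.50×7 = 29643.7 + 1217.52 + 3118.5 = 33979.72
ΣP(Period 2)Q(Period 2) = 2562.28×10 + 72.59×18 + 393.17×7 = 25622.8 + 1306.62 + 2752.19 = 29681.61
link = 33979.72/29681.61 = 1.144807
Chained index = 100 × 1.051034 × 1.143687 × 1.144807 = 137.6120

137.61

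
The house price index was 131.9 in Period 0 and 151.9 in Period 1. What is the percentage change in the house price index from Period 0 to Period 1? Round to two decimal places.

15.16%

Change = (151.9 − 131.9) / 131.9 × 100
       = 20.0 / 131.9 × 100 = 15.1630%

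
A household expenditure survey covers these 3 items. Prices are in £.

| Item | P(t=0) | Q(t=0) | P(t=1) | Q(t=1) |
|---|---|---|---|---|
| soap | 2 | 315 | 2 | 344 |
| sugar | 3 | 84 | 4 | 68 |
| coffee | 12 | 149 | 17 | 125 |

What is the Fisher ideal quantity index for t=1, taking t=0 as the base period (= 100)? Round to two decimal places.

Laspeyres component (base-period weights):
ΣP(t=0)Q(t=1) = 2×344 + 3×68 + 12×125 = 688 + 204 + 1500 = 2392
ΣP(t=0)Q(t=0) = 2×315 + 3×84 + 12×149 = 630 + 252 + 1788 = 2670
L = 2392 / 2670 × 100 = 89.5880
Paasche component (current-period weights):
ΣP(t=1)Q(t=1) = 2×344 + 4×68 + 17×125 = 688 + 272 + 2125 = 3085
ΣP(t=1)Q(t=0) = 2×315 + 4×84 + 17×149 = 630 + 336 + 2533 = 3499
P = 3085 / 3499 × 100 = 88.1680
Fisher = √(L × P) = √(89.5880 × 88.1680) = 88.8752

88.88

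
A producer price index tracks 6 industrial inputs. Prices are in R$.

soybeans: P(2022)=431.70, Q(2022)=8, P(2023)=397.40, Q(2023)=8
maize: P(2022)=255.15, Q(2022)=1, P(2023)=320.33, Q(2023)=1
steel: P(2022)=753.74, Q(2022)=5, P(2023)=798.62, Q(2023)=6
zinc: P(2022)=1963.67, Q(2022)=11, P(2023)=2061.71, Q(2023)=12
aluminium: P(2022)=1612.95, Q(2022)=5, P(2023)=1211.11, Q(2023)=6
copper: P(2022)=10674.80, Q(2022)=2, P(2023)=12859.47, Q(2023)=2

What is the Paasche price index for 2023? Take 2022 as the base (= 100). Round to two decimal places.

105.09

Paasche price index uses current-period quantities as weights.
ΣP(2023)·Q(2023) = 397.40×8 + 320.33×1 + 798.62×6 + 2061.71×12 + 1211.11×6 + 12859.47×2 = 3179.2 + 320.33 + 4791.72 + 24740.52 + 7266.66 + 25718.94 = 66017.37
ΣP(2022)·Q(2023) = 431.70×8 + 255.15×1 + 753.74×6 + 1963.67×12 + 1612.95×6 + 10674.80×2 = 3453.6 + 255.15 + 4522.44 + 23564.04 + 9677.7 + 21349.6 = 62822.53
Index = 66017.37 / 62822.53 × 100 = 105.0855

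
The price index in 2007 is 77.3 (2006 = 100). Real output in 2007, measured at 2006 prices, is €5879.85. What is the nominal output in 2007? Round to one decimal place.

4545.1

Nominal = Real × (Index/100) = 5879.85 × (77.3/100)
        = 5879.85 × 0.773 = 4545.1241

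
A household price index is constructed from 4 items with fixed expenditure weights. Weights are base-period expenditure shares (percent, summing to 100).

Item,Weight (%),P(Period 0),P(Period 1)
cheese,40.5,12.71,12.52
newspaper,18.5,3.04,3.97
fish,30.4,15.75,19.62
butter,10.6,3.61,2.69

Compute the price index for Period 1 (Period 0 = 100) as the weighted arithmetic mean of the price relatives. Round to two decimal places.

109.82

cheese: 40.5 × (12.52/12.71) = 40.5 × 0.985051 = 39.8946
newspaper: 18.5 × (3.97/3.04) = 18.5 × 1.305921 = 24.1595
fish: 30.4 × (19.62/15.75) = 30.4 × 1.245714 = 37.8697
butter: 10.6 × (2.69/3.61) = 10.6 × 0.745152 = 7.8986
Index = Σ wᵢ·(p₁ᵢ/p₀ᵢ) = 39.8946 + 24.1595 + 37.8697 + 7.8986 = 109.8224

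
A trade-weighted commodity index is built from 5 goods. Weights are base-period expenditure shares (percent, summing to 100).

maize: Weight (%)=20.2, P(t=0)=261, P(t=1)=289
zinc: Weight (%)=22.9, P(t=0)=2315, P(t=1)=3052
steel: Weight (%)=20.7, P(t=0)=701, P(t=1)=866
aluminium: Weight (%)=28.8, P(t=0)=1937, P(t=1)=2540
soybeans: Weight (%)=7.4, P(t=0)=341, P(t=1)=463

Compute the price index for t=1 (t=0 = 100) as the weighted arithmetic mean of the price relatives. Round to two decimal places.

125.94

maize: 20.2 × (289/261) = 20.2 × 1.107280 = 22.3670
zinc: 22.9 × (3052/2315) = 22.9 × 1.318359 = 30.1904
steel: 20.7 × (866/701) = 20.7 × 1.235378 = 25.5723
aluminium: 28.8 × (2540/1937) = 28.8 × 1.311306 = 37.7656
soybeans: 7.4 × (463/341) = 7.4 × 1.357771 = 10.0475
Index = Σ wᵢ·(p₁ᵢ/p₀ᵢ) = 22.3670 + 30.1904 + 25.5723 + 37.7656 + 10.0475 = 125.9429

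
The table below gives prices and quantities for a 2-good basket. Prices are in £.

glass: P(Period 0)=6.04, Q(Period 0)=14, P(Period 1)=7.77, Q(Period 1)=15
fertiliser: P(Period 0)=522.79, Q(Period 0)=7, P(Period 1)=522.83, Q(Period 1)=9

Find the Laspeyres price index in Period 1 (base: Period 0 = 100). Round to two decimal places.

100.65

Laspeyres price index uses base-period quantities as weights.
ΣP(Period 1)·Q(Period 0) = 7.77×14 + 522.83×7 = 108.78 + 3659.81 = 3768.59
ΣP(Period 0)·Q(Period 0) = 6.04×14 + 522.79×7 = 84.56 + 3659.53 = 3744.09
Index = 3768.59 / 3744.09 × 100 = 100.6544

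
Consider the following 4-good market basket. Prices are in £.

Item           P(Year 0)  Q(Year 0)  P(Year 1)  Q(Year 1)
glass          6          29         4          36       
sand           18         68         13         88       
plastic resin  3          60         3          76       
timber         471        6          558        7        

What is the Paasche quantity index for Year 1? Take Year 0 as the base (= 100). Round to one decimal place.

Paasche quantity index uses current-period prices as weights.
ΣP(Year 1)·Q(Year 1) = 4×36 + 13×88 + 3×76 + 558×7 = 144 + 1144 + 228 + 3906 = 5422
ΣP(Year 1)·Q(Year 0) = 4×29 + 13×68 + 3×60 + 558×6 = 116 + 884 + 180 + 3348 = 4528
Index = 5422 / 4528 × 100 = 119.7438

119.7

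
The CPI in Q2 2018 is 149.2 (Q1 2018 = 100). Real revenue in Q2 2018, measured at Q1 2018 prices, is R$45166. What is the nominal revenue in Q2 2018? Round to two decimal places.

67387.67

Nominal = Real × (Index/100) = 45166 × (149.2/100)
        = 45166 × 1.492 = 67387.6720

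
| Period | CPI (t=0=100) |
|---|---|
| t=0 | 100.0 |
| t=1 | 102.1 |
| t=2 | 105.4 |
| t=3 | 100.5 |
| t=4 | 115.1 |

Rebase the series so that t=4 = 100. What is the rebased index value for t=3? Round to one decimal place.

Rebased(t=3) = 100.5 / 115.1 × 100 = 87.3154

87.3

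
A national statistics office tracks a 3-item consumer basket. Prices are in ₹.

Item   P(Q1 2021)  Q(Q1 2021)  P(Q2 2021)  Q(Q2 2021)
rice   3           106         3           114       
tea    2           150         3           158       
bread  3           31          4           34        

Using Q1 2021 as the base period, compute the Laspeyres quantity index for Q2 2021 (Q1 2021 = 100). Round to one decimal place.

Laspeyres quantity index uses base-period prices as weights.
ΣP(Q1 2021)·Q(Q2 2021) = 3×114 + 2×158 + 3×34 = 342 + 316 + 102 = 760
ΣP(Q1 2021)·Q(Q1 2021) = 3×106 + 2×150 + 3×31 = 318 + 300 + 93 = 711
Index = 760 / 711 × 100 = 106.8917

106.9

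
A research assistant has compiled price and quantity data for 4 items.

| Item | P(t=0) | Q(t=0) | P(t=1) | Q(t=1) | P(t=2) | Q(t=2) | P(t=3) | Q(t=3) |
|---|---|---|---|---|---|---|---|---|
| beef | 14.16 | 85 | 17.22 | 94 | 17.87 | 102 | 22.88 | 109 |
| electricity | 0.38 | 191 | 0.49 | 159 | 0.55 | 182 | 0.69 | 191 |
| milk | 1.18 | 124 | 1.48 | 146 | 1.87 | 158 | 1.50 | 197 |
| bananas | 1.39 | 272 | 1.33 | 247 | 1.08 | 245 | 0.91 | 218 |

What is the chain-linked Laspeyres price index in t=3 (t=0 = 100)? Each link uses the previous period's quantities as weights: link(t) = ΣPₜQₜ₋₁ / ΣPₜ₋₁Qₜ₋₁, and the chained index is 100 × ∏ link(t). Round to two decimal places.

Link t=0→t=1:
ΣP(t=1)Q(t=0) = 17.22×85 + 0.49×191 + 1.48×124 + 1.33×272 = 1463.7 + 93.59 + 183.52 + 361.76 = 2102.57
ΣP(t=0)Q(t=0) = 14.16×85 + 0.38×191 + 1.18×124 + 1.39×272 = 1203.6 + 72.58 + 146.32 + 378.08 = 1800.58
link = 2102.57/1800.58 = 1.167718
Link t=1→t=2:
ΣP(t=2)Q(t=1) = 17.87×94 + 0.55×159 + 1.87×146 + 1.08×247 = 1679.78 + 87.45 + 273.02 + 266.76 = 2307.01
ΣP(t=1)Q(t=1) = 17.22×94 + 0.49×159 + 1.48×146 + 1.33×247 = 1618.68 + 77.91 + 216.08 + 328.51 = 2241.18
link = 2307.01/2241.18 = 1.029373
Link t=2→t=3:
ΣP(t=3)Q(t=2) = 22.88×102 + 0.69×182 + 1.50×158 + 0.91×245 = 2333.76 + 125.58 + 237 + 222.95 = 2919.29
ΣP(t=2)Q(t=2) = 17.87×102 + 0.55×182 + 1.87×158 + 1.08×245 = 1822.74 + 100.1 + 295.46 + 264.6 = 2482.9
link = 2919.29/2482.9 = 1.175758
Chained index = 100 × 1.167718 × 1.029373 × 1.175758 = 141.3282

141.33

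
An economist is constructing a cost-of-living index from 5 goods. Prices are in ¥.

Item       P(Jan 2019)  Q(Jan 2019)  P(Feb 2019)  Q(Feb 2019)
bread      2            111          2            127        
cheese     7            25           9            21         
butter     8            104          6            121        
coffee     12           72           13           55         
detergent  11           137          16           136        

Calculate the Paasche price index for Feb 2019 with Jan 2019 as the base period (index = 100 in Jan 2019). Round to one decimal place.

115.2

Paasche price index uses current-period quantities as weights.
ΣP(Feb 2019)·Q(Feb 2019) = 2×127 + 9×21 + 6×121 + 13×55 + 16×136 = 254 + 189 + 726 + 715 + 2176 = 4060
ΣP(Jan 2019)·Q(Feb 2019) = 2×127 + 7×21 + 8×121 + 12×55 + 11×136 = 254 + 147 + 968 + 660 + 1496 = 3525
Index = 4060 / 3525 × 100 = 115.1773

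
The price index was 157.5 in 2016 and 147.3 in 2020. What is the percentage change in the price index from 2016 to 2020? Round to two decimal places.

-6.48%

Change = (147.3 − 157.5) / 157.5 × 100
       = -10.2 / 157.5 × 100 = -6.4762%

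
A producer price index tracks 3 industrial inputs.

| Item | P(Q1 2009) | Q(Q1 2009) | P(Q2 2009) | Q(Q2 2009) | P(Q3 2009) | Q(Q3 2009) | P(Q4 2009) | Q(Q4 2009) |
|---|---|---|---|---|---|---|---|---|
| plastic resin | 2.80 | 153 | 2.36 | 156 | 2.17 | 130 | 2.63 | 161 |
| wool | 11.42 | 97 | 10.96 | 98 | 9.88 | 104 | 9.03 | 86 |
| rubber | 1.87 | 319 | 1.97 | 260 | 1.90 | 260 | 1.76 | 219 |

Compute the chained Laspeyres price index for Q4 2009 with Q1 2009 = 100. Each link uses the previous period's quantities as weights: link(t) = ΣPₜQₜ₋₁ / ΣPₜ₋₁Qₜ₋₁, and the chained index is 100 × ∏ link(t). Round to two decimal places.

85.48

Link Q1 2009→Q2 2009:
ΣP(Q2 2009)Q(Q1 2009) = 2.36×153 + 10.96×97 + 1.97×319 = 361.08 + 1063.12 + 628.43 = 2052.63
ΣP(Q1 2009)Q(Q1 2009) = 2.80×153 + 11.42×97 + 1.87×319 = 428.4 + 1107.74 + 596.53 = 2132.67
link = 2052.63/2132.67 = 0.962470
Link Q2 2009→Q3 2009:
ΣP(Q3 2009)Q(Q2 2009) = 2.17×156 + 9.88×98 + 1.90×260 = 338.52 + 968.24 + 494 = 1800.76
ΣP(Q2 2009)Q(Q2 2009) = 2.36×156 + 10.96×98 + 1.97×260 = 368.16 + 1074.08 + 512.2 = 1954.44
link = 1800.76/1954.44 = 0.921369
Link Q3 2009→Q4 2009:
ΣP(Q4 2009)Q(Q3 2009) = 2.63×130 + 9.03×104 + 1.76×260 = 341.9 + 939.12 + 457.6 = 1738.62
ΣP(Q3 2009)Q(Q3 2009) = 2.17×130 + 9.88×104 + 1.90×260 = 282.1 + 1027.52 + 494 = 1803.62
link = 1738.62/1803.62 = 0.963961
Chained index = 100 × 0.962470 × 0.921369 × 0.963961 = 85.4831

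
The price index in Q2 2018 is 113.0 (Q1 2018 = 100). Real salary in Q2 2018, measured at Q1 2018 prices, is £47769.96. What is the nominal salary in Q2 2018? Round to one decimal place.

53980.1

Nominal = Real × (Index/100) = 47769.96 × (113.0/100)
        = 47769.96 × 1.130 = 53980.0548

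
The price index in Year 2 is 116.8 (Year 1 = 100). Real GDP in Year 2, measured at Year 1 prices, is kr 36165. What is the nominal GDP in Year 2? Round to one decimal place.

Nominal = Real × (Index/100) = 36165 × (116.8/100)
        = 36165 × 1.168 = 42240.7200

42240.7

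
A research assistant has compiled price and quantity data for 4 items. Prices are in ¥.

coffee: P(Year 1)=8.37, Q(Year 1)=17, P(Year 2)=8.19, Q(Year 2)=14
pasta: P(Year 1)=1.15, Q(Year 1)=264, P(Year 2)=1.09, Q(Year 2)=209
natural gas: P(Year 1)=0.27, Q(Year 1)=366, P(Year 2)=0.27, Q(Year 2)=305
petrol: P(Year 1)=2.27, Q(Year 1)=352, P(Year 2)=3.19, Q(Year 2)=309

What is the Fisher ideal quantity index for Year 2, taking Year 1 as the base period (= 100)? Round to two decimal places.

85.24

Laspeyres component (base-period weights):
ΣP(Year 1)Q(Year 2) = 8.37×14 + 1.15×209 + 0.27×305 + 2.27×309 = 117.18 + 240.35 + 82.35 + 701.43 = 1141.31
ΣP(Year 1)Q(Year 1) = 8.37×17 + 1.15×264 + 0.27×366 + 2.27×352 = 142.29 + 303.6 + 98.82 + 799.04 = 1343.75
L = 1141.31 / 1343.75 × 100 = 84.9347
Paasche component (current-period weights):
ΣP(Year 2)Q(Year 2) = 8.19×14 + 1.09×209 + 0.27×305 + 3.19×309 = 114.66 + 227.81 + 82.35 + 985.71 = 1410.53
ΣP(Year 2)Q(Year 1) = 8.19×17 + 1.09×264 + 0.27×366 + 3.19×352 = 139.23 + 287.76 + 98.82 + 1122.88 = 1648.69
P = 1410.53 / 1648.69 × 100 = 85.5546
Fisher = √(L × P) = √(84.9347 × 85.5546) = 85.2441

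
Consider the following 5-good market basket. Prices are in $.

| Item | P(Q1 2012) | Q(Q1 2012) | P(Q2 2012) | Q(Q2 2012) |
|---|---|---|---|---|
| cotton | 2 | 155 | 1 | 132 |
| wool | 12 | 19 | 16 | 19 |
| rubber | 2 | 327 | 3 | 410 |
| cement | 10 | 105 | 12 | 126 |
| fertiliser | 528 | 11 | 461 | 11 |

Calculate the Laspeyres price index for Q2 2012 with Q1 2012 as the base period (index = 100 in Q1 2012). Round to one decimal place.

Laspeyres price index uses base-period quantities as weights.
ΣP(Q2 2012)·Q(Q1 2012) = 1×155 + 16×19 + 3×327 + 12×105 + 461×11 = 155 + 304 + 981 + 1260 + 5071 = 7771
ΣP(Q1 2012)·Q(Q1 2012) = 2×155 + 12×19 + 2×327 + 10×105 + 528×11 = 310 + 228 + 654 + 1050 + 5808 = 8050
Index = 7771 / 8050 × 100 = 96.5342

96.5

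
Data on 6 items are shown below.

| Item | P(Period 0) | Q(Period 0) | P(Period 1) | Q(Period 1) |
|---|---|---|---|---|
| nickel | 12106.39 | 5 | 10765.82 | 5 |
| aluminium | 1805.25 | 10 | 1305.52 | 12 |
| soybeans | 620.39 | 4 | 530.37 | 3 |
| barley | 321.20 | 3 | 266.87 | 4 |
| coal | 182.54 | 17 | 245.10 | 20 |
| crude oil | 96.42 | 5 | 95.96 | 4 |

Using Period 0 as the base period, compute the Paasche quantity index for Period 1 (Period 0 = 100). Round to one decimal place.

Paasche quantity index uses current-period prices as weights.
ΣP(Period 1)·Q(Period 1) = 10765.82×5 + 1305.52×12 + 530.37×3 + 266.87×4 + 245.10×20 + 95.96×4 = 53829.1 + 15666.24 + 1591.11 + 1067.48 + 4902 + 383.84 = 77439.77
ΣP(Period 1)·Q(Period 0) = 10765.82×5 + 1305.52×10 + 530.37×4 + 266.87×3 + 245.10×17 + 95.96×5 = 53829.1 + 13055.2 + 2121.48 + 800.61 + 4166.7 + 479.8 = 74452.89
Index = 77439.77 / 74452.89 × 100 = 104.0118

104.0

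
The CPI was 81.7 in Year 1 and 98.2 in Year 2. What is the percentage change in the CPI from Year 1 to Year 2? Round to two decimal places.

20.20%

Change = (98.2 − 81.7) / 81.7 × 100
       = 16.5 / 81.7 × 100 = 20.1958%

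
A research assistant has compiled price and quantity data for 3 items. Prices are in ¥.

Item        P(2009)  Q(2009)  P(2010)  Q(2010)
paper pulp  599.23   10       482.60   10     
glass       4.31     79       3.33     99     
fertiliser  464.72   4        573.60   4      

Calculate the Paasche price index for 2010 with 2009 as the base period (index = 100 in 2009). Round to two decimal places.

Paasche price index uses current-period quantities as weights.
ΣP(2010)·Q(2010) = 482.60×10 + 3.33×99 + 573.60×4 = 4826 + 329.67 + 2294.4 = 7450.07
ΣP(2009)·Q(2010) = 599.23×10 + 4.31×99 + 464.72×4 = 5992.3 + 426.69 + 1858.88 = 8277.87
Index = 7450.07 / 8277.87 × 100 = 89.9998

90.00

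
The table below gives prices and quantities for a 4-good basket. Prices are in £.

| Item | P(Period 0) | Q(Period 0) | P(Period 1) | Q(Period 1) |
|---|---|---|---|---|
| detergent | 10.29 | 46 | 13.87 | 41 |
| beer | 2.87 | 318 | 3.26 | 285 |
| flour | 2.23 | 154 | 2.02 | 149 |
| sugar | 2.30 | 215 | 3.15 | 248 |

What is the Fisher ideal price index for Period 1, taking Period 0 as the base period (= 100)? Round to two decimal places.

Laspeyres component (base-period weights):
ΣP(Period 1)Q(Period 0) = 13.87×46 + 3.26×318 + 2.02×154 + 3.15×215 = 638.02 + 1036.68 + 311.08 + 677.25 = 2663.03
ΣP(Period 0)Q(Period 0) = 10.29×46 + 2.87×318 + 2.23×154 + 2.30×215 = 473.34 + 912.66 + 343.42 + 494.5 = 2223.92
L = 2663.03 / 2223.92 × 100 = 119.7449
Paasche component (current-period weights):
ΣP(Period 1)Q(Period 1) = 13.87×41 + 3.26×285 + 2.02×149 + 3.15×248 = 568.67 + 929.1 + 300.98 + 781.2 = 2579.95
ΣP(Period 0)Q(Period 1) = 10.29×41 + 2.87×285 + 2.23×149 + 2.30×248 = 421.89 + 817.95 + 332.27 + 570.4 = 2142.51
P = 2579.95 / 2142.51 × 100 = 120.4172
Fisher = √(L × P) = √(119.7449 × 120.4172) = 120.0805

120.08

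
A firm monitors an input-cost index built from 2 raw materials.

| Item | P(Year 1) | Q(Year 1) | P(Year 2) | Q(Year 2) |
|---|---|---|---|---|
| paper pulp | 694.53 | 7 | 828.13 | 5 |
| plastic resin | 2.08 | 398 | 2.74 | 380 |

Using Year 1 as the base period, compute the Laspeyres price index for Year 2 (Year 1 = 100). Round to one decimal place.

Laspeyres price index uses base-period quantities as weights.
ΣP(Year 2)·Q(Year 1) = 828.13×7 + 2.74×398 = 5796.91 + 1090.52 = 6887.43
ΣP(Year 1)·Q(Year 1) = 694.53×7 + 2.08×398 = 4861.71 + 827.84 = 5689.55
Index = 6887.43 / 5689.55 × 100 = 121.0540

121.1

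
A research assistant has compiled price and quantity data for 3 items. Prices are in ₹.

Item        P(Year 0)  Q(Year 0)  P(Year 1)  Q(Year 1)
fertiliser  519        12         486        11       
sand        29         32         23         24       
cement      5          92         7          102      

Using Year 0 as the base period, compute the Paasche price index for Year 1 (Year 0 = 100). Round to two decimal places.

Paasche price index uses current-period quantities as weights.
ΣP(Year 1)·Q(Year 1) = 486×11 + 23×24 + 7×102 = 5346 + 552 + 714 = 6612
ΣP(Year 0)·Q(Year 1) = 519×11 + 29×24 + 5×102 = 5709 + 696 + 510 = 6915
Index = 6612 / 6915 × 100 = 95.6182

95.62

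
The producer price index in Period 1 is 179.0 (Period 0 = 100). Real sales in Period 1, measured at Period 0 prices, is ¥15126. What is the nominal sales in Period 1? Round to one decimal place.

Nominal = Real × (Index/100) = 15126 × (179.0/100)
        = 15126 × 1.790 = 27075.5400

27075.5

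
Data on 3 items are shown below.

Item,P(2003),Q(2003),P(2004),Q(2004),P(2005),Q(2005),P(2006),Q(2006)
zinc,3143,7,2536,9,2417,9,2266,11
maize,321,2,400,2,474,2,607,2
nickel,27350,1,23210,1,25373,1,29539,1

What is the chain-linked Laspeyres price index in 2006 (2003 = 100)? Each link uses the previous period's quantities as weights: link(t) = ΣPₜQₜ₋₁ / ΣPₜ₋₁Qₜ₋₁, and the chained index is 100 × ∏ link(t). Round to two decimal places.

91.23

Link 2003→2004:
ΣP(2004)Q(2003) = 2536×7 + 400×2 + 23210×1 = 17752 + 800 + 23210 = 41762
ΣP(2003)Q(2003) = 3143×7 + 321×2 + 27350×1 = 22001 + 642 + 27350 = 49993
link = 41762/49993 = 0.835357
Link 2004→2005:
ΣP(2005)Q(2004) = 2417×9 + 474×2 + 25373×1 = 21753 + 948 + 25373 = 48074
ΣP(2004)Q(2004) = 2536×9 + 400×2 + 23210×1 = 22824 + 800 + 23210 = 46834
link = 48074/46834 = 1.026476
Link 2005→2006:
ΣP(2006)Q(2005) = 2266×9 + 607×2 + 29539×1 = 20394 + 1214 + 29539 = 51147
ΣP(2005)Q(2005) = 2417×9 + 474×2 + 25373×1 = 21753 + 948 + 25373 = 48074
link = 51147/48074 = 1.063922
Chained index = 100 × 0.835357 × 1.026476 × 1.063922 = 91.2286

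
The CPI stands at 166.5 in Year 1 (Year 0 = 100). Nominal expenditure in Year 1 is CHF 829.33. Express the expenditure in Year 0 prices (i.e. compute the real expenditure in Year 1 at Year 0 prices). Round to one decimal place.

Real = Nominal ÷ (Index/100) = 829.33 ÷ (166.5/100)
     = 829.33 ÷ 1.665 = 498.0961

498.1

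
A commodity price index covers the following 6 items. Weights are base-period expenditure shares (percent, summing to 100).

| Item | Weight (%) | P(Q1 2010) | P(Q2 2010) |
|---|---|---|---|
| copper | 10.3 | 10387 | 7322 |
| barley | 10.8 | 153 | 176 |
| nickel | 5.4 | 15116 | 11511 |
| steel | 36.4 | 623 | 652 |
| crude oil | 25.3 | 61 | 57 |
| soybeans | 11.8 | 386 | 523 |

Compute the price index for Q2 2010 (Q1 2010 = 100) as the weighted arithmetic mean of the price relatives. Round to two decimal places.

101.52

copper: 10.3 × (7322/10387) = 10.3 × 0.704920 = 7.2607
barley: 10.8 × (176/153) = 10.8 × 1.150327 = 12.4235
nickel: 5.4 × (11511/15116) = 5.4 × 0.761511 = 4.1122
steel: 36.4 × (652/623) = 36.4 × 1.046549 = 38.0944
crude oil: 25.3 × (57/61) = 25.3 × 0.934426 = 23.6410
soybeans: 11.8 × (523/386) = 11.8 × 1.354922 = 15.9881
Index = Σ wᵢ·(p₁ᵢ/p₀ᵢ) = 7.2607 + 12.4235 + 4.1122 + 38.0944 + 23.6410 + 15.9881 = 101.5198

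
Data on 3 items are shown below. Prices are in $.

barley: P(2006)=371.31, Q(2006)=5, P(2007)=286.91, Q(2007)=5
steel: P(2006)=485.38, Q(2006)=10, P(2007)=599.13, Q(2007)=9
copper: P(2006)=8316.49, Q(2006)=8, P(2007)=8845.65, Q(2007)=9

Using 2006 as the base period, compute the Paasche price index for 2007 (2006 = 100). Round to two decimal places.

106.62

Paasche price index uses current-period quantities as weights.
ΣP(2007)·Q(2007) = 286.91×5 + 599.13×9 + 8845.65×9 = 1434.55 + 5392.17 + 79610.85 = 86437.57
ΣP(2006)·Q(2007) = 371.31×5 + 485.38×9 + 8316.49×9 = 1856.55 + 4368.42 + 74848.41 = 81073.38
Index = 86437.57 / 81073.38 × 100 = 106.6165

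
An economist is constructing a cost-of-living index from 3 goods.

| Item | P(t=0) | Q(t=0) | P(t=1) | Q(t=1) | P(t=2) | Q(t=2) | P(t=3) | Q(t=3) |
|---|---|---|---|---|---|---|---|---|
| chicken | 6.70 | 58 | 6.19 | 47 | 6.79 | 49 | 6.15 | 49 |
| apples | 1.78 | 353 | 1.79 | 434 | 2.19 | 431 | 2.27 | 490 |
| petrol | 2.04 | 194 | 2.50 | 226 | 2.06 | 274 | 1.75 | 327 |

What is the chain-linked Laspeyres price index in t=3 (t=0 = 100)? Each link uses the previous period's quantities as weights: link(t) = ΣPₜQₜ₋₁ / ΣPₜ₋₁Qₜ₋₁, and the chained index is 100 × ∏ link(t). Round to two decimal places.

106.09

Link t=0→t=1:
ΣP(t=1)Q(t=0) = 6.19×58 + 1.79×353 + 2.50×194 = 359.02 + 631.87 + 485 = 1475.89
ΣP(t=0)Q(t=0) = 6.70×58 + 1.78×353 + 2.04×194 = 388.6 + 628.34 + 395.76 = 1412.7
link = 1475.89/1412.7 = 1.044730
Link t=1→t=2:
ΣP(t=2)Q(t=1) = 6.79×47 + 2.19×434 + 2.06×226 = 319.13 + 950.46 + 465.56 = 1735.15
ΣP(t=1)Q(t=1) = 6.19×47 + 1.79×434 + 2.50×226 = 290.93 + 776.86 + 565 = 1632.79
link = 1735.15/1632.79 = 1.062690
Link t=2→t=3:
ΣP(t=3)Q(t=2) = 6.15×49 + 2.27×431 + 1.75×274 = 301.35 + 978.37 + 479.5 = 1759.22
ΣP(t=2)Q(t=2) = 6.79×49 + 2.19×431 + 2.06×274 = 332.71 + 943.89 + 564.44 = 1841.04
link = 1759.22/1841.04 = 0.955558
Chained index = 100 × 1.044730 × 1.062690 × 0.955558 = 106.0883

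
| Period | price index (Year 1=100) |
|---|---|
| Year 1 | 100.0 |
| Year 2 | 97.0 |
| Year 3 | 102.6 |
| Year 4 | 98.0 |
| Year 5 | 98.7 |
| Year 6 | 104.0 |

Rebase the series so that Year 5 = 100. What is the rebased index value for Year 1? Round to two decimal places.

Rebased(Year 1) = 100.0 / 98.7 × 100 = 101.3171

101.32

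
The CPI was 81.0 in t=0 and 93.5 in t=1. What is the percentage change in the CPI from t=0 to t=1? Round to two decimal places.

15.43%

Change = (93.5 − 81.0) / 81.0 × 100
       = 12.5 / 81.0 × 100 = 15.4321%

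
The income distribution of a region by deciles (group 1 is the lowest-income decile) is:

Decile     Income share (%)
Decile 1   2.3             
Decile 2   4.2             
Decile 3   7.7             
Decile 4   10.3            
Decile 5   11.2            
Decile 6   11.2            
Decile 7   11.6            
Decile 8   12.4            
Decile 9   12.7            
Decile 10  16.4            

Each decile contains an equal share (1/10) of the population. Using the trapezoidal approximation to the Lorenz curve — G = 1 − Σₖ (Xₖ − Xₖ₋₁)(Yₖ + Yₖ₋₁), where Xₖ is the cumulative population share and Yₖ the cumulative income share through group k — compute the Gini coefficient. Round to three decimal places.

0.214

Cumulative income shares Yₖ: 0.0230, 0.0650, 0.1420, 0.2450, 0.3570, 0.4690, 0.5850, 0.7090, 0.8360, 1.0000
Σ (Xₖ−Xₖ₋₁)(Yₖ+Yₖ₋₁) = (1/10)(0.0230+0.0000) + (1/10)(0.0650+0.0230) + (1/10)(0.1420+0.0650) + (1/10)(0.2450+0.1420) + (1/10)(0.3570+0.2450) + (1/10)(0.4690+0.3570) + (1/10)(0.5850+0.4690) + (1/10)(0.7090+0.5850) + (1/10)(0.8360+0.7090) + (1/10)(1.0000+0.8360)
  = 0.0023 + 0.0088 + 0.0207 + 0.0387 + 0.0602 + 0.0826 + 0.1054 + 0.1294 + 0.1545 + 0.1836 = 0.7862
G = 1 − 0.7862 = 0.2138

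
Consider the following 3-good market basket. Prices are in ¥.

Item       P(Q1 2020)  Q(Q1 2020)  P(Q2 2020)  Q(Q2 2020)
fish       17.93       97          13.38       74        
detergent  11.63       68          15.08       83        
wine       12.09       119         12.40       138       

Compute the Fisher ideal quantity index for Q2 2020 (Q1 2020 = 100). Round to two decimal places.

101.90

Laspeyres component (base-period weights):
ΣP(Q1 2020)Q(Q2 2020) = 17.93×74 + 11.63×83 + 12.09×138 = 1326.82 + 965.29 + 1668.42 = 3960.53
ΣP(Q1 2020)Q(Q1 2020) = 17.93×97 + 11.63×68 + 12.09×119 = 1739.21 + 790.84 + 1438.71 = 3968.76
L = 3960.53 / 3968.76 × 100 = 99.7926
Paasche component (current-period weights):
ΣP(Q2 2020)Q(Q2 2020) = 13.38×74 + 15.08×83 + 12.40×138 = 990.12 + 1251.64 + 1711.2 = 3952.96
ΣP(Q2 2020)Q(Q1 2020) = 13.38×97 + 15.08×68 + 12.40×119 = 1297.86 + 1025.44 + 1475.6 = 3798.9
P = 3952.96 / 3798.9 × 100 = 104.0554
Fisher = √(L × P) = √(99.7926 × 104.0554) = 101.9017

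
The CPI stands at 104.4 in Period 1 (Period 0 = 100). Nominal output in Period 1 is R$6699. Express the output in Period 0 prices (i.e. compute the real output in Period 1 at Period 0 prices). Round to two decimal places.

Real = Nominal ÷ (Index/100) = 6699 ÷ (104.4/100)
     = 6699 ÷ 1.044 = 6416.6667

6416.67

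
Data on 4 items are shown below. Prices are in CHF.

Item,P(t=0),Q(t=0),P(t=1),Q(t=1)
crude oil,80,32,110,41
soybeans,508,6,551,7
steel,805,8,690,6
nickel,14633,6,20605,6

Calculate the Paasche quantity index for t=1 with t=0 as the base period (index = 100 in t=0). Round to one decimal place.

100.1

Paasche quantity index uses current-period prices as weights.
ΣP(t=1)·Q(t=1) = 110×41 + 551×7 + 690×6 + 20605×6 = 4510 + 3857 + 4140 + 123630 = 136137
ΣP(t=1)·Q(t=0) = 110×32 + 551×6 + 690×8 + 20605×6 = 3520 + 3306 + 5520 + 123630 = 135976
Index = 136137 / 135976 × 100 = 100.1184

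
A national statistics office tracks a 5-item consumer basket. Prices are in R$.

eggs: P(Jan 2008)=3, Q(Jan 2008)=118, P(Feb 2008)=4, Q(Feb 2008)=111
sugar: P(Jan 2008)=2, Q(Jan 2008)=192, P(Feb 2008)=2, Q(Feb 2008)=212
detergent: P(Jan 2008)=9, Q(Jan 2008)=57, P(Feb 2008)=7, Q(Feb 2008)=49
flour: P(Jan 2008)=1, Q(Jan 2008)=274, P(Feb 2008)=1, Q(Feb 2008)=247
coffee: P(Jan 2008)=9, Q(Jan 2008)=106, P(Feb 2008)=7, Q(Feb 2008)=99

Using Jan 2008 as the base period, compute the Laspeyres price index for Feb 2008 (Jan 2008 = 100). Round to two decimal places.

91.61

Laspeyres price index uses base-period quantities as weights.
ΣP(Feb 2008)·Q(Jan 2008) = 4×118 + 2×192 + 7×57 + 1×274 + 7×106 = 472 + 384 + 399 + 274 + 742 = 2271
ΣP(Jan 2008)·Q(Jan 2008) = 3×118 + 2×192 + 9×57 + 1×274 + 9×106 = 354 + 384 + 513 + 274 + 954 = 2479
Index = 2271 / 2479 × 100 = 91.6095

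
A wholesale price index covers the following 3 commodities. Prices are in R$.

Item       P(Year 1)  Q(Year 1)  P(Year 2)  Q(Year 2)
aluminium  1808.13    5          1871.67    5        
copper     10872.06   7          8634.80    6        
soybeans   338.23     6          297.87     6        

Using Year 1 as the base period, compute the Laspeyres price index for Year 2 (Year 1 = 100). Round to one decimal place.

Laspeyres price index uses base-period quantities as weights.
ΣP(Year 2)·Q(Year 1) = 1871.67×5 + 8634.80×7 + 297.87×6 = 9358.35 + 60443.6 + 1787.22 = 71589.17
ΣP(Year 1)·Q(Year 1) = 1808.13×5 + 10872.06×7 + 338.23×6 = 9040.65 + 76104.42 + 2029.38 = 87174.45
Index = 71589.17 / 87174.45 × 100 = 82.1217

82.1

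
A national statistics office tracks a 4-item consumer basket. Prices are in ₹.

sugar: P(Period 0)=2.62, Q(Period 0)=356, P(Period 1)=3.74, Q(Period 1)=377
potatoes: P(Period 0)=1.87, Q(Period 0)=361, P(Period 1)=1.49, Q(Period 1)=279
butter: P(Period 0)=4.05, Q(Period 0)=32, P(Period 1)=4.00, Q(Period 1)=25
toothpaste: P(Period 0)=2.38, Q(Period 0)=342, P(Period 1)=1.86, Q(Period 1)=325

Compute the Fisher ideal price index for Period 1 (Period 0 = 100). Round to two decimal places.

104.66

Laspeyres component (base-period weights):
ΣP(Period 1)Q(Period 0) = 3.74×356 + 1.49×361 + 4.00×32 + 1.86×342 = 1331.44 + 537.89 + 128 + 636.12 = 2633.45
ΣP(Period 0)Q(Period 0) = 2.62×356 + 1.87×361 + 4.05×32 + 2.38×342 = 932.72 + 675.07 + 129.6 + 813.96 = 2551.35
L = 2633.45 / 2551.35 × 100 = 103.2179
Paasche component (current-period weights):
ΣP(Period 1)Q(Period 1) = 3.74×377 + 1.49×279 + 4.00×25 + 1.86×325 = 1409.98 + 415.71 + 100 + 604.5 = 2530.19
ΣP(Period 0)Q(Period 1) = 2.62×377 + 1.87×279 + 4.05×25 + 2.38×325 = 987.74 + 521.73 + 101.25 + 773.5 = 2384.22
P = 2530.19 / 2384.22 × 100 = 106.1223
Fisher = √(L × P) = √(103.2179 × 106.1223) = 104.6600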